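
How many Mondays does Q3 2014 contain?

13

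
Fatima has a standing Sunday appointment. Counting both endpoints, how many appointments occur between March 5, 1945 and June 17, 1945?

15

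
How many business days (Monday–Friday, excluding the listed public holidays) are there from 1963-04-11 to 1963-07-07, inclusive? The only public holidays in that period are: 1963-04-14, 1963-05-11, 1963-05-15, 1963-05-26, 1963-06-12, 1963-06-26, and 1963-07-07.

1963-04-11 is a Thursday.
That's 88 days from start to end, counting both.
88 = 7 × 12 + 4, so there are 12 full weeks plus 4 extra days.
Each full week contributes 5 weekdays (Mon–Fri): 12 × 5 = 60.
The 4 extra days are Thursday, Friday, Saturday, Sunday — 2 of them qualify.
Total: 60 + 2 = 62.
Holidays: 1963-04-14 (Sun); 1963-05-11 (Sat); 1963-05-15 (Wed); 1963-05-26 (Sun); 1963-06-12 (Wed); 1963-06-26 (Wed); 1963-07-07 (Sun).
3 of the 7 holidays fall on weekdays; the rest are weekends and were already excluded.
Business days: 62 − 3 = 59.

59 business days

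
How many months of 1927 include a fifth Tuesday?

4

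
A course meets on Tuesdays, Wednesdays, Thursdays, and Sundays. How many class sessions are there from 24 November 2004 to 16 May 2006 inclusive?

24 November 2004 is a Wednesday.
The range spans 539 days (inclusive of both endpoints).
539 = 7 × 77, so the span is exactly 77 full weeks.
Each full week contributes 4 days from the set (Tue, Wed, Thu, Sun): 77 × 4 = 308.
Total: 308.

308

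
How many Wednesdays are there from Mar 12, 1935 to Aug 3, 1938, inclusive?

178 Wednesdays

Mar 12, 1935 is a Tuesday.
The range spans 1241 days (inclusive of both endpoints).
1241 = 7 × 177 + 2, so there are 177 full weeks plus 2 extra days.
Each full week contributes one Wednesday: 177 so far.
The 2 extra days are Tuesday, Wednesday — 1 of them qualifies.
Total: 177 + 1 = 178.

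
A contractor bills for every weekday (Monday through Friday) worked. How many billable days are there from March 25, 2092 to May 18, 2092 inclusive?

39

March 25, 2092 is a Tuesday.
That's 55 days from start to end, counting both.
55 = 7 × 7 + 6, so there are 7 full weeks plus 6 extra days.
Each full week contributes 5 weekdays (Mon–Fri): 7 × 5 = 35.
The 6 extra days are Tuesday, Wednesday, Thursday, Friday, Saturday, Sunday — 4 of them qualify.
Total: 35 + 4 = 39.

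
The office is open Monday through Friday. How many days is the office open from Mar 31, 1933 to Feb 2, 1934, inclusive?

221

Mar 31, 1933 is a Friday.
That's 309 days from start to end, counting both.
309 = 7 × 44 + 1, so there are 44 full weeks plus 1 extra day.
Each full week contributes 5 weekdays (Mon–Fri): 44 × 5 = 220.
The 1 extra day is Fri — 1 of them qualifies.
Total: 220 + 1 = 221.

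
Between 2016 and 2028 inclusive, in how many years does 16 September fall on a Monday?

2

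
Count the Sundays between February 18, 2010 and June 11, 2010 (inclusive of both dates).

February 18, 2010 is a Thursday.
From February 18, 2010 to June 11, 2010 is 114 days inclusive.
114 = 7 × 16 + 2, so there are 16 full weeks plus 2 extra days.
Each full week contributes one Sunday: 16 so far.
The 2 extra days are Thu, Fri — none qualify.
Total: 16 + 0 = 16.

16 Sundays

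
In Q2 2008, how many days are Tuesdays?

April 1, 2008 is a Tuesday.
From April 1, 2008 to June 30, 2008 is 91 days inclusive.
91 = 7 × 13, so the span is exactly 13 full weeks.
Each full week contributes one Tuesday: 13 so far.
Total: 13.

13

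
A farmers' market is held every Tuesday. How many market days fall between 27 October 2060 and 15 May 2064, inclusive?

185

27 October 2060 is a Wednesday.
That's 1297 days from start to end, counting both.
1297 = 7 × 185 + 2, so there are 185 full weeks plus 2 extra days.
Each full week contributes one Tuesday: 185 so far.
The 2 extra days are Wed, Thu — none qualify.
Total: 185 + 0 = 185.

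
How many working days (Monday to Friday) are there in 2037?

January 1, 2037 is a Thursday.
From January 1, 2037 to December 31, 2037 is 365 days inclusive.
365 = 7 × 52 + 1, so there are 52 full weeks plus 1 extra day.
Each full week contributes 5 weekdays (Mon–Fri): 52 × 5 = 260.
The 1 extra day is Thu — 1 of them qualifies.
Total: 260 + 1 = 261.

261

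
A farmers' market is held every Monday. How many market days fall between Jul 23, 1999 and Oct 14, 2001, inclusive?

116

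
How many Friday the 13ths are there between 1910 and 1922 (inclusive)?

Friday-the-13ths by year:
1910: May
1911: Jan, Oct
1912: Sep, Dec
1913: Jun
1914: Feb, Mar, Nov
1915: Aug
1916: Oct
1917: Apr, Jul
1918: Sep, Dec
1919: Jun
1920: Feb, Aug
1921: May
1922: Jan, Oct

21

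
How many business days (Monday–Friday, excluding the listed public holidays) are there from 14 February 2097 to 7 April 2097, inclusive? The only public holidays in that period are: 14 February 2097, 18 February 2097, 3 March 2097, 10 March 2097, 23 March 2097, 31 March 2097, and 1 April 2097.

34

14 February 2097 is a Thursday.
That's 53 days from start to end, counting both.
53 = 7 × 7 + 4, so there are 7 full weeks plus 4 extra days.
Each full week contributes 5 weekdays (Mon–Fri): 7 × 5 = 35.
The 4 extra days are Thursday, Friday, Saturday, Sunday — 2 of them qualify.
Total: 35 + 2 = 37.
Holidays: 14 February 2097 (Thu); 18 February 2097 (Mon); 3 March 2097 (Sun); 10 March 2097 (Sun); 23 March 2097 (Sat); 31 March 2097 (Sun); 1 April 2097 (Mon).
3 of the 7 holidays fall on weekdays; the rest are weekends and were already excluded.
Business days: 37 − 3 = 34.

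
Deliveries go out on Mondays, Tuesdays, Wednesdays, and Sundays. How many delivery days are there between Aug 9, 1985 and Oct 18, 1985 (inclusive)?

40

Aug 9, 1985 is a Friday.
That's 71 days from start to end, counting both.
71 = 7 × 10 + 1, so there are 10 full weeks plus 1 extra day.
Each full week contributes 4 days from the set (Mon, Tue, Wed, Sun): 10 × 4 = 40.
The 1 extra day is Friday — none qualify.
Total: 40 + 0 = 40.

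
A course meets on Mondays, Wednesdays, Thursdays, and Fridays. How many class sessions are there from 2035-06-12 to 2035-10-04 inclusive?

66

2035-06-12 is a Tuesday.
That's 115 days from start to end, counting both.
115 = 7 × 16 + 3, so there are 16 full weeks plus 3 extra days.
Each full week contributes 4 days from the set (Mon, Wed, Thu, Fri): 16 × 4 = 64.
The 3 extra days are Tue, Wed, Thu — 2 of them qualify.
Total: 64 + 2 = 66.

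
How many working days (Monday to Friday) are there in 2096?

1 January 2096 is a Sunday.
From 1 January 2096 to 31 December 2096 is 366 days inclusive.
366 = 7 × 52 + 2, so there are 52 full weeks plus 2 extra days.
Each full week contributes 5 weekdays (Mon–Fri): 52 × 5 = 260.
The 2 extra days are Sunday, Monday — 1 of them qualifies.
Total: 260 + 1 = 261.

261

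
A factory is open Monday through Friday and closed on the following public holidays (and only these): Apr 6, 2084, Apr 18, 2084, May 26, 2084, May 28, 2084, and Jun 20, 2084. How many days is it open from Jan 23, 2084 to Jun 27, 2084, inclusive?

Jan 23, 2084 is a Sunday.
From Jan 23, 2084 to Jun 27, 2084 is 157 days inclusive.
157 = 7 × 22 + 3, so there are 22 full weeks plus 3 extra days.
Each full week contributes 5 weekdays (Mon–Fri): 22 × 5 = 110.
The 3 extra days are Sun, Mon, Tue — 2 of them qualify.
Total: 110 + 2 = 112.
Holidays: Apr 6, 2084 (Thu); Apr 18, 2084 (Tue); May 26, 2084 (Fri); May 28, 2084 (Sun); Jun 20, 2084 (Tue).
4 of the 5 holidays fall on weekdays; the rest are weekends and were already excluded.
Business days: 112 − 4 = 108.

108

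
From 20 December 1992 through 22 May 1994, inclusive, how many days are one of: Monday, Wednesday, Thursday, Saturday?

296

20 December 1992 is a Sunday.
The range spans 519 days (inclusive of both endpoints).
519 = 7 × 74 + 1, so there are 74 full weeks plus 1 extra day.
Each full week contributes 4 days from the set (Mon, Wed, Thu, Sat): 74 × 4 = 296.
The 1 extra day is Sun — none qualify.
Total: 296 + 0 = 296.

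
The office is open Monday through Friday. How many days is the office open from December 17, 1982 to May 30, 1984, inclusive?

379

December 17, 1982 is a Friday.
From December 17, 1982 to May 30, 1984 is 531 days inclusive.
531 = 7 × 75 + 6, so there are 75 full weeks plus 6 extra days.
Each full week contributes 5 weekdays (Mon–Fri): 75 × 5 = 375.
The 6 extra days are Friday, Saturday, Sunday, Monday, Tuesday, Wednesday — 4 of them qualify.
Total: 375 + 4 = 379.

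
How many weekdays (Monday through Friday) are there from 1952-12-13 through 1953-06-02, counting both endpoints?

122

1952-12-13 is a Saturday.
The range spans 172 days (inclusive of both endpoints).
172 = 7 × 24 + 4, so there are 24 full weeks plus 4 extra days.
Each full week contributes 5 weekdays (Mon–Fri): 24 × 5 = 120.
The 4 extra days are Sat, Sun, Mon, Tue — 2 of them qualify.
Total: 120 + 2 = 122.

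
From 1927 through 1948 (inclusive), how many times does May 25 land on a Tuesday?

3

Day of week of May 25 in each year:
1927: Wed, 1928: Fri, 1929: Sat, 1930: Sun, 1931: Mon, 1932: Wed, 1933: Thu, 1934: Fri, 1935: Sat, 1936: Mon, 1937: Tue ✓, 1938: Wed, 1939: Thu, 1940: Sat, 1941: Sun, 1942: Mon, 1943: Tue ✓, 1944: Thu, 1945: Fri, 1946: Sat, 1947: Sun, 1948: Tue ✓
Tuesdays: 1937, 1943, 1948.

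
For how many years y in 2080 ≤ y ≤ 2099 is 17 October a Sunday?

Day of week of October 17 in each year:
2080: Thu, 2081: Fri, 2082: Sat, 2083: Sun ✓, 2084: Tue, 2085: Wed, 2086: Thu, 2087: Fri, 2088: Sun ✓, 2089: Mon, 2090: Tue, 2091: Wed, 2092: Fri, 2093: Sat, 2094: Sun ✓, 2095: Mon, 2096: Wed, 2097: Thu, 2098: Fri, 2099: Sat
Sundays: 2083, 2088, 2094.

3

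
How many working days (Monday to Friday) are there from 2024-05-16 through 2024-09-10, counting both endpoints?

84 weekdays

2024-05-16 is a Thursday.
The range spans 118 days (inclusive of both endpoints).
118 = 7 × 16 + 6, so there are 16 full weeks plus 6 extra days.
Each full week contributes 5 weekdays (Mon–Fri): 16 × 5 = 80.
The 6 extra days are Thu, Fri, Sat, Sun, Mon, Tue — 4 of them qualify.
Total: 80 + 4 = 84.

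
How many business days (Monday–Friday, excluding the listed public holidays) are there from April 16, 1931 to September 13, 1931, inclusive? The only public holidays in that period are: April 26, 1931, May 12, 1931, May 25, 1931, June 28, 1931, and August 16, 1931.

April 16, 1931 is a Thursday.
From April 16, 1931 to September 13, 1931 is 151 days inclusive.
151 = 7 × 21 + 4, so there are 21 full weeks plus 4 extra days.
Each full week contributes 5 weekdays (Mon–Fri): 21 × 5 = 105.
The 4 extra days are Thu, Fri, Sat, Sun — 2 of them qualify.
Total: 105 + 2 = 107.
Holidays: April 26, 1931 (Sun); May 12, 1931 (Tue); May 25, 1931 (Mon); June 28, 1931 (Sun); August 16, 1931 (Sun).
2 of the 5 holidays fall on weekdays; the rest are weekends and were already excluded.
Business days: 107 − 2 = 105.

105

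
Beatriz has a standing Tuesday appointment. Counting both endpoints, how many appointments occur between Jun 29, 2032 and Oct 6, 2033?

67

Jun 29, 2032 is a Tuesday.
That's 465 days from start to end, counting both.
465 = 7 × 66 + 3, so there are 66 full weeks plus 3 extra days.
Each full week contributes one Tuesday: 66 so far.
The 3 extra days are Tuesday, Wednesday, Thursday — 1 of them qualifies.
Total: 66 + 1 = 67.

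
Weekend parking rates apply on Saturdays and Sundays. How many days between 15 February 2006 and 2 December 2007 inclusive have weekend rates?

188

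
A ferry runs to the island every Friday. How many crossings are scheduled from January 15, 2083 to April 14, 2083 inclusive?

January 15, 2083 is a Friday.
The range spans 90 days (inclusive of both endpoints).
90 = 7 × 12 + 6, so there are 12 full weeks plus 6 extra days.
Each full week contributes one Friday: 12 so far.
The 6 extra days are Fri, Sat, Sun, Mon, Tue, Wed — 1 of them qualifies.
Total: 12 + 1 = 13.

13 Fridays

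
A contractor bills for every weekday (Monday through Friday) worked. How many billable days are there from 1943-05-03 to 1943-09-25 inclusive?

1943-05-03 is a Monday.
That's 146 days from start to end, counting both.
146 = 7 × 20 + 6, so there are 20 full weeks plus 6 extra days.
Each full week contributes 5 weekdays (Mon–Fri): 20 × 5 = 100.
The 6 extra days are Monday, Tuesday, Wednesday, Thursday, Friday, Saturday — 5 of them qualify.
Total: 100 + 5 = 105.

105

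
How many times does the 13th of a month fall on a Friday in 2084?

The 13th falls on a Friday when the month's 13th has weekday Fri.
Jan 13 is Thu; Feb 13 is Sun; Mar 13 is Mon; Apr 13 is Thu; May 13 is Sat; Jun 13 is Tue; Jul 13 is Thu; Aug 13 is Sun; Sep 13 is Wed; Oct 13 is Fri ✓; Nov 13 is Mon; Dec 13 is Wed.
Friday the 13ths: Oct.

1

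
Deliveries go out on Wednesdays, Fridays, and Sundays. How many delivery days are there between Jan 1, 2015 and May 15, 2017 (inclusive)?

371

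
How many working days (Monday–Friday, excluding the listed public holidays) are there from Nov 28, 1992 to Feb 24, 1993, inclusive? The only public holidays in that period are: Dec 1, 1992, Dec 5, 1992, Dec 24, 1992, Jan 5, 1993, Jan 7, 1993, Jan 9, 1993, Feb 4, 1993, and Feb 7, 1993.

58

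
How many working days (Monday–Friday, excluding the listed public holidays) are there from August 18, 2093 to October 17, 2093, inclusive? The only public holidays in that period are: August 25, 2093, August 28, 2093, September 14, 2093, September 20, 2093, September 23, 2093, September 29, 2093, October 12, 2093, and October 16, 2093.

37 working days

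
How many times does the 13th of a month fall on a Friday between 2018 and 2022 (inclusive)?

Friday-the-13ths by year:
2018: Apr, Jul
2019: Sep, Dec
2020: Mar, Nov
2021: Aug
2022: May

8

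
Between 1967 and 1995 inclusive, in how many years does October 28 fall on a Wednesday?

Day of week of October 28 in each year:
1967: Sat, 1968: Mon, 1969: Tue, 1970: Wed ✓, 1971: Thu, 1972: Sat, 1973: Sun, 1974: Mon, 1975: Tue, 1976: Thu, 1977: Fri, 1978: Sat, 1979: Sun, 1980: Tue, 1981: Wed ✓, 1982: Thu, 1983: Fri, 1984: Sun, 1985: Mon, 1986: Tue, 1987: Wed ✓, 1988: Fri, 1989: Sat, 1990: Sun, 1991: Mon, 1992: Wed ✓, 1993: Thu, 1994: Fri, 1995: Sat
Wednesdays: 1970, 1981, 1987, 1992.

4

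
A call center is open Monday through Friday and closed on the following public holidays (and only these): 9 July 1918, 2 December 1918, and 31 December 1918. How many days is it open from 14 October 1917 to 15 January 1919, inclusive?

14 October 1917 is a Sunday.
From 14 October 1917 to 15 January 1919 is 459 days inclusive.
459 = 7 × 65 + 4, so there are 65 full weeks plus 4 extra days.
Each full week contributes 5 weekdays (Mon–Fri): 65 × 5 = 325.
The 4 extra days are Sun, Mon, Tue, Wed — 3 of them qualify.
Total: 325 + 3 = 328.
Holidays: 9 July 1918 (Tue); 2 December 1918 (Mon); 31 December 1918 (Tue).
All 3 holidays fall on weekdays, so subtract 3.
Business days: 328 − 3 = 325.

325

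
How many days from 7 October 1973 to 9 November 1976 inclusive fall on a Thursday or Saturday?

322

7 October 1973 is a Sunday.
From 7 October 1973 to 9 November 1976 is 1130 days inclusive.
1130 = 7 × 161 + 3, so there are 161 full weeks plus 3 extra days.
Each full week contributes 2 days from the set (Thu, Sat): 161 × 2 = 322.
The 3 extra days are Sunday, Monday, Tuesday — none qualify.
Total: 322 + 0 = 322.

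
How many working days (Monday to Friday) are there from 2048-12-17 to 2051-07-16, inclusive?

672

2048-12-17 is a Thursday.
From 2048-12-17 to 2051-07-16 is 942 days inclusive.
942 = 7 × 134 + 4, so there are 134 full weeks plus 4 extra days.
Each full week contributes 5 weekdays (Mon–Fri): 134 × 5 = 670.
The 4 extra days are Thu, Fri, Sat, Sun — 2 of them qualify.
Total: 670 + 2 = 672.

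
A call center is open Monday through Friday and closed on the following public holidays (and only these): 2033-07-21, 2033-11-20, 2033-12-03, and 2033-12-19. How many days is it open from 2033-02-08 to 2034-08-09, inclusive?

2033-02-08 is a Tuesday.
That's 548 days from start to end, counting both.
548 = 7 × 78 + 2, so there are 78 full weeks plus 2 extra days.
Each full week contributes 5 weekdays (Mon–Fri): 78 × 5 = 390.
The 2 extra days are Tuesday, Wednesday — 2 of them qualify.
Total: 390 + 2 = 392.
Holidays: 2033-07-21 (Thu); 2033-11-20 (Sun); 2033-12-03 (Sat); 2033-12-19 (Mon).
2 of the 4 holidays fall on weekdays; the rest are weekends and were already excluded.
Business days: 392 − 2 = 390.

390 business days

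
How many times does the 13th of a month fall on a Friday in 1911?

2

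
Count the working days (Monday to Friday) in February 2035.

2035-02-01 is a Thursday.
That's 28 days from start to end, counting both.
28 = 7 × 4, so the span is exactly 4 full weeks.
Each full week contributes 5 weekdays (Mon–Fri): 4 × 5 = 20.
Total: 20.

20 weekdays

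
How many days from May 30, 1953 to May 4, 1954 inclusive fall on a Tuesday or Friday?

May 30, 1953 is a Saturday.
From May 30, 1953 to May 4, 1954 is 340 days inclusive.
340 = 7 × 48 + 4, so there are 48 full weeks plus 4 extra days.
Each full week contributes 2 days from the set (Tue, Fri): 48 × 2 = 96.
The 4 extra days are Sat, Sun, Mon, Tue — 1 of them qualifies.
Total: 96 + 1 = 97.

97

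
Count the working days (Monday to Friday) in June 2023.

22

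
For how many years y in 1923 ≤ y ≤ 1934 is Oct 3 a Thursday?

1

Day of week of October 3 in each year:
1923: Wed, 1924: Fri, 1925: Sat, 1926: Sun, 1927: Mon, 1928: Wed, 1929: Thu ✓, 1930: Fri, 1931: Sat, 1932: Mon, 1933: Tue, 1934: Wed
Thursdays: 1929.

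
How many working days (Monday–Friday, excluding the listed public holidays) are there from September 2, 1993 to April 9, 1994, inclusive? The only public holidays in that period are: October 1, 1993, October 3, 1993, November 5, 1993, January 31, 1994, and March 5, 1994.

154 working days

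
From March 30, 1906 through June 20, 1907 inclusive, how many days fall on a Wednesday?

64

March 30, 1906 is a Friday.
The range spans 448 days (inclusive of both endpoints).
448 = 7 × 64, so the span is exactly 64 full weeks.
Each full week contributes one Wednesday: 64 so far.
Total: 64.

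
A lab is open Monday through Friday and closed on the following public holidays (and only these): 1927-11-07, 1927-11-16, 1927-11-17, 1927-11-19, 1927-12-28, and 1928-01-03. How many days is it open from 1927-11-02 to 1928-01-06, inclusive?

43 working days

1927-11-02 is a Wednesday.
From 1927-11-02 to 1928-01-06 is 66 days inclusive.
66 = 7 × 9 + 3, so there are 9 full weeks plus 3 extra days.
Each full week contributes 5 weekdays (Mon–Fri): 9 × 5 = 45.
The 3 extra days are Wednesday, Thursday, Friday — 3 of them qualify.
Total: 45 + 3 = 48.
Holidays: 1927-11-07 (Mon); 1927-11-16 (Wed); 1927-11-17 (Thu); 1927-11-19 (Sat); 1927-12-28 (Wed); 1928-01-03 (Tue).
5 of the 6 holidays fall on weekdays; the rest are weekends and were already excluded.
Business days: 48 − 5 = 43.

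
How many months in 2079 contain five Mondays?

A month has five Mondays exactly when Monday falls within its first (length − 28) days.
Jan: 31 days, starts Sun → 5 of Sun, Mon, Tue ✓
Feb: 28 days, starts Wed → 5 of (none)
Mar: 31 days, starts Wed → 5 of Wed, Thu, Fri
Apr: 30 days, starts Sat → 5 of Sat, Sun
May: 31 days, starts Mon → 5 of Mon, Tue, Wed ✓
Jun: 30 days, starts Thu → 5 of Thu, Fri
Jul: 31 days, starts Sat → 5 of Sat, Sun, Mon ✓
Aug: 31 days, starts Tue → 5 of Tue, Wed, Thu
Sep: 30 days, starts Fri → 5 of Fri, Sat
Oct: 31 days, starts Sun → 5 of Sun, Mon, Tue ✓
Nov: 30 days, starts Wed → 5 of Wed, Thu
Dec: 31 days, starts Fri → 5 of Fri, Sat, Sun
Months with five Mondays: Jan, May, Jul, Oct.

4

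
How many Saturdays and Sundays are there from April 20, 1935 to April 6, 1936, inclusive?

102

April 20, 1935 is a Saturday.
The range spans 353 days (inclusive of both endpoints).
353 = 7 × 50 + 3, so there are 50 full weeks plus 3 extra days.
Each full week contributes 2 weekend days (Sat, Sun): 50 × 2 = 100.
The 3 extra days are Sat, Sun, Mon — 2 of them qualify.
Total: 100 + 2 = 102.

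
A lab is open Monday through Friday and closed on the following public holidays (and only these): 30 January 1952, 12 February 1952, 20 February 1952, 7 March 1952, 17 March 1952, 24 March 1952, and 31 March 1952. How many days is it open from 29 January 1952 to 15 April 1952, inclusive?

49

29 January 1952 is a Tuesday.
The range spans 78 days (inclusive of both endpoints).
78 = 7 × 11 + 1, so there are 11 full weeks plus 1 extra day.
Each full week contributes 5 weekdays (Mon–Fri): 11 × 5 = 55.
The 1 extra day is Tuesday — 1 of them qualifies.
Total: 55 + 1 = 56.
Holidays: 30 January 1952 (Wed); 12 February 1952 (Tue); 20 February 1952 (Wed); 7 March 1952 (Fri); 17 March 1952 (Mon); 24 March 1952 (Mon); 31 March 1952 (Mon).
All 7 holidays fall on weekdays, so subtract 7.
Business days: 56 − 7 = 49.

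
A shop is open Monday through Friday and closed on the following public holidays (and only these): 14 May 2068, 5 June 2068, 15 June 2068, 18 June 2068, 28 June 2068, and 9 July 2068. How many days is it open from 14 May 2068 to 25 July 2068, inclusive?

14 May 2068 is a Monday.
From 14 May 2068 to 25 July 2068 is 73 days inclusive.
73 = 7 × 10 + 3, so there are 10 full weeks plus 3 extra days.
Each full week contributes 5 weekdays (Mon–Fri): 10 × 5 = 50.
The 3 extra days are Monday, Tuesday, Wednesday — 3 of them qualify.
Total: 50 + 3 = 53.
Holidays: 14 May 2068 (Mon); 5 June 2068 (Tue); 15 June 2068 (Fri); 18 June 2068 (Mon); 28 June 2068 (Thu); 9 July 2068 (Mon).
All 6 holidays fall on weekdays, so subtract 6.
Business days: 53 − 6 = 47.

47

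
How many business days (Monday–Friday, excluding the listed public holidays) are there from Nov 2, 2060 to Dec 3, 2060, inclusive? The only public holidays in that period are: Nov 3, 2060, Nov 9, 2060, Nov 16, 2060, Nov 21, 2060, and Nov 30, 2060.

Nov 2, 2060 is a Tuesday.
The range spans 32 days (inclusive of both endpoints).
32 = 7 × 4 + 4, so there are 4 full weeks plus 4 extra days.
Each full week contributes 5 weekdays (Mon–Fri): 4 × 5 = 20.
The 4 extra days are Tue, Wed, Thu, Fri — 4 of them qualify.
Total: 20 + 4 = 24.
Holidays: Nov 3, 2060 (Wed); Nov 9, 2060 (Tue); Nov 16, 2060 (Tue); Nov 21, 2060 (Sun); Nov 30, 2060 (Tue).
4 of the 5 holidays fall on weekdays; the rest are weekends and were already excluded.
Business days: 24 − 4 = 20.

20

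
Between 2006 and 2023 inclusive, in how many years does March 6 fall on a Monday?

3

Day of week of March 6 in each year:
2006: Mon ✓, 2007: Tue, 2008: Thu, 2009: Fri, 2010: Sat, 2011: Sun, 2012: Tue, 2013: Wed, 2014: Thu, 2015: Fri, 2016: Sun, 2017: Mon ✓, 2018: Tue, 2019: Wed, 2020: Fri, 2021: Sat, 2022: Sun, 2023: Mon ✓
Mondays: 2006, 2017, 2023.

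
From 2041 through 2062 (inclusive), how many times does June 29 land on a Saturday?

4

Day of week of June 29 in each year:
2041: Sat ✓, 2042: Sun, 2043: Mon, 2044: Wed, 2045: Thu, 2046: Fri, 2047: Sat ✓, 2048: Mon, 2049: Tue, 2050: Wed, 2051: Thu, 2052: Sat ✓, 2053: Sun, 2054: Mon, 2055: Tue, 2056: Thu, 2057: Fri, 2058: Sat ✓, 2059: Sun, 2060: Tue, 2061: Wed, 2062: Thu
Saturdays: 2041, 2047, 2052, 2058.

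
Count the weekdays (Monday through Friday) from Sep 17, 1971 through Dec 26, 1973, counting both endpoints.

Sep 17, 1971 is a Friday.
The range spans 832 days (inclusive of both endpoints).
832 = 7 × 118 + 6, so there are 118 full weeks plus 6 extra days.
Each full week contributes 5 weekdays (Mon–Fri): 118 × 5 = 590.
The 6 extra days are Friday, Saturday, Sunday, Monday, Tuesday, Wednesday — 4 of them qualify.
Total: 590 + 4 = 594.

594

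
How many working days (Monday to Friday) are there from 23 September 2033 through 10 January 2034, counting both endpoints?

23 September 2033 is a Friday.
From 23 September 2033 to 10 January 2034 is 110 days inclusive.
110 = 7 × 15 + 5, so there are 15 full weeks plus 5 extra days.
Each full week contributes 5 weekdays (Mon–Fri): 15 × 5 = 75.
The 5 extra days are Fri, Sat, Sun, Mon, Tue — 3 of them qualify.
Total: 75 + 3 = 78.

78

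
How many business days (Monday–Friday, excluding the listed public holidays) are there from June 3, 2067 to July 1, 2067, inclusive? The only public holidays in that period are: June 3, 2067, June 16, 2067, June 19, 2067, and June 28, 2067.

18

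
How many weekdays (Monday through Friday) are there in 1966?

Jan 1, 1966 is a Saturday.
That's 365 days from start to end, counting both.
365 = 7 × 52 + 1, so there are 52 full weeks plus 1 extra day.
Each full week contributes 5 weekdays (Mon–Fri): 52 × 5 = 260.
The 1 extra day is Saturday — none qualify.
Total: 260 + 0 = 260.

260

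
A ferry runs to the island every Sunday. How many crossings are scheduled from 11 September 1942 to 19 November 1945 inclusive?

167

11 September 1942 is a Friday.
The range spans 1166 days (inclusive of both endpoints).
1166 = 7 × 166 + 4, so there are 166 full weeks plus 4 extra days.
Each full week contributes one Sunday: 166 so far.
The 4 extra days are Friday, Saturday, Sunday, Monday — 1 of them qualifies.
Total: 166 + 1 = 167.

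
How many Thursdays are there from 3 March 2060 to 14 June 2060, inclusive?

3 March 2060 is a Wednesday.
From 3 March 2060 to 14 June 2060 is 104 days inclusive.
104 = 7 × 14 + 6, so there are 14 full weeks plus 6 extra days.
Each full week contributes one Thursday: 14 so far.
The 6 extra days are Wed, Thu, Fri, Sat, Sun, Mon — 1 of them qualifies.
Total: 14 + 1 = 15.

15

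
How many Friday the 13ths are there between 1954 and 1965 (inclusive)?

Friday-the-13ths by year:
1954: Aug
1955: May
1956: Jan, Apr, Jul
1957: Sep, Dec
1958: Jun
1959: Feb, Mar, Nov
1960: May
1961: Jan, Oct
1962: Apr, Jul
1963: Sep, Dec
1964: Mar, Nov
1965: Aug

21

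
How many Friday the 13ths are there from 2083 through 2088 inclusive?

Friday-the-13ths by year:
2083: Aug
2084: Oct
2085: Apr, Jul
2086: Sep, Dec
2087: Jun
2088: Feb, Aug

9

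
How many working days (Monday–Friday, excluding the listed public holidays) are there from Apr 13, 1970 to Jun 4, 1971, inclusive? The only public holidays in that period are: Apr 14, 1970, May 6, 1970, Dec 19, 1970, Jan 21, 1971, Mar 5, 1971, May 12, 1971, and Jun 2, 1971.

294

Apr 13, 1970 is a Monday.
That's 418 days from start to end, counting both.
418 = 7 × 59 + 5, so there are 59 full weeks plus 5 extra days.
Each full week contributes 5 weekdays (Mon–Fri): 59 × 5 = 295.
The 5 extra days are Mon, Tue, Wed, Thu, Fri — 5 of them qualify.
Total: 295 + 5 = 300.
Holidays: Apr 14, 1970 (Tue); May 6, 1970 (Wed); Dec 19, 1970 (Sat); Jan 21, 1971 (Thu); Mar 5, 1971 (Fri); May 12, 1971 (Wed); Jun 2, 1971 (Wed).
6 of the 7 holidays fall on weekdays; the rest are weekends and were already excluded.
Business days: 300 − 6 = 294.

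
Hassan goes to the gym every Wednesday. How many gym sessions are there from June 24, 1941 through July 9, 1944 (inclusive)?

159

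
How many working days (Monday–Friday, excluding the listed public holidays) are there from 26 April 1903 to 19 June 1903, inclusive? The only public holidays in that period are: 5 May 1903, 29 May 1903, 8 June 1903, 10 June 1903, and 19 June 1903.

26 April 1903 is a Sunday.
That's 55 days from start to end, counting both.
55 = 7 × 7 + 6, so there are 7 full weeks plus 6 extra days.
Each full week contributes 5 weekdays (Mon–Fri): 7 × 5 = 35.
The 6 extra days are Sunday, Monday, Tuesday, Wednesday, Thursday, Friday — 5 of them qualify.
Total: 35 + 5 = 40.
Holidays: 5 May 1903 (Tue); 29 May 1903 (Fri); 8 June 1903 (Mon); 10 June 1903 (Wed); 19 June 1903 (Fri).
All 5 holidays fall on weekdays, so subtract 5.
Business days: 40 − 5 = 35.

35 working days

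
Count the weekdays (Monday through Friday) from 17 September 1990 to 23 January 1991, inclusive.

93 weekdays

17 September 1990 is a Monday.
The range spans 129 days (inclusive of both endpoints).
129 = 7 × 18 + 3, so there are 18 full weeks plus 3 extra days.
Each full week contributes 5 weekdays (Mon–Fri): 18 × 5 = 90.
The 3 extra days are Monday, Tuesday, Wednesday — 3 of them qualify.
Total: 90 + 3 = 93.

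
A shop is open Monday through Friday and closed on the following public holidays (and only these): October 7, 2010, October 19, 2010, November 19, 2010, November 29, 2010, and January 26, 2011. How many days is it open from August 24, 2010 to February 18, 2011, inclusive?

August 24, 2010 is a Tuesday.
From August 24, 2010 to February 18, 2011 is 179 days inclusive.
179 = 7 × 25 + 4, so there are 25 full weeks plus 4 extra days.
Each full week contributes 5 weekdays (Mon–Fri): 25 × 5 = 125.
The 4 extra days are Tuesday, Wednesday, Thursday, Friday — 4 of them qualify.
Total: 125 + 4 = 129.
Holidays: October 7, 2010 (Thu); October 19, 2010 (Tue); November 19, 2010 (Fri); November 29, 2010 (Mon); January 26, 2011 (Wed).
All 5 holidays fall on weekdays, so subtract 5.
Business days: 129 − 5 = 124.

124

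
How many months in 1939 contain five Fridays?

4

A month has five Fridays exactly when Friday falls within its first (length − 28) days.
Jan: 31 days, starts Sun → 5 of Sun, Mon, Tue
Feb: 28 days, starts Wed → 5 of (none)
Mar: 31 days, starts Wed → 5 of Wed, Thu, Fri ✓
Apr: 30 days, starts Sat → 5 of Sat, Sun
May: 31 days, starts Mon → 5 of Mon, Tue, Wed
Jun: 30 days, starts Thu → 5 of Thu, Fri ✓
Jul: 31 days, starts Sat → 5 of Sat, Sun, Mon
Aug: 31 days, starts Tue → 5 of Tue, Wed, Thu
Sep: 30 days, starts Fri → 5 of Fri, Sat ✓
Oct: 31 days, starts Sun → 5 of Sun, Mon, Tue
Nov: 30 days, starts Wed → 5 of Wed, Thu
Dec: 31 days, starts Fri → 5 of Fri, Sat, Sun ✓
Months with five Fridays: Mar, Jun, Sep, Dec.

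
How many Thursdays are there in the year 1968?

1968-01-01 is a Monday.
The range spans 366 days (inclusive of both endpoints).
366 = 7 × 52 + 2, so there are 52 full weeks plus 2 extra days.
Each full week contributes one Thursday: 52 so far.
The 2 extra days are Monday, Tuesday — none qualify.
Total: 52 + 0 = 52.

52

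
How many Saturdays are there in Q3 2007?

13

1 July 2007 is a Sunday.
From 1 July 2007 to 30 September 2007 is 92 days inclusive.
92 = 7 × 13 + 1, so there are 13 full weeks plus 1 extra day.
Each full week contributes one Saturday: 13 so far.
The 1 extra day is Sun — none qualify.
Total: 13 + 0 = 13.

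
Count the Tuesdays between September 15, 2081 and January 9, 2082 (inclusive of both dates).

17

September 15, 2081 is a Monday.
From September 15, 2081 to January 9, 2082 is 117 days inclusive.
117 = 7 × 16 + 5, so there are 16 full weeks plus 5 extra days.
Each full week contributes one Tuesday: 16 so far.
The 5 extra days are Mon, Tue, Wed, Thu, Fri — 1 of them qualifies.
Total: 16 + 1 = 17.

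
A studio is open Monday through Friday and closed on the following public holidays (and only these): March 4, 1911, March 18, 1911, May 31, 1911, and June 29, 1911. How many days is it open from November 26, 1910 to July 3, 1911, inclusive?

154 business days

November 26, 1910 is a Saturday.
From November 26, 1910 to July 3, 1911 is 220 days inclusive.
220 = 7 × 31 + 3, so there are 31 full weeks plus 3 extra days.
Each full week contributes 5 weekdays (Mon–Fri): 31 × 5 = 155.
The 3 extra days are Sat, Sun, Mon — 1 of them qualifies.
Total: 155 + 1 = 156.
Holidays: March 4, 1911 (Sat); March 18, 1911 (Sat); May 31, 1911 (Wed); June 29, 1911 (Thu).
2 of the 4 holidays fall on weekdays; the rest are weekends and were already excluded.
Business days: 156 − 2 = 154.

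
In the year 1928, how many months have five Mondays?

5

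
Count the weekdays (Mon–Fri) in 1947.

Jan 1, 1947 is a Wednesday.
From Jan 1, 1947 to Dec 31, 1947 is 365 days inclusive.
365 = 7 × 52 + 1, so there are 52 full weeks plus 1 extra day.
Each full week contributes 5 weekdays (Mon–Fri): 52 × 5 = 260.
The 1 extra day is Wednesday — 1 of them qualifies.
Total: 260 + 1 = 261.

261 weekdays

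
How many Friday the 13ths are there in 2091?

2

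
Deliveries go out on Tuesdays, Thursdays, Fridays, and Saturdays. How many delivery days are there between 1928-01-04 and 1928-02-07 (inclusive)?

20

1928-01-04 is a Wednesday.
That's 35 days from start to end, counting both.
35 = 7 × 5, so the span is exactly 5 full weeks.
Each full week contributes 4 days from the set (Tue, Thu, Fri, Sat): 5 × 4 = 20.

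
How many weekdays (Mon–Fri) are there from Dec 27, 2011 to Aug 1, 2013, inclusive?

Dec 27, 2011 is a Tuesday.
The range spans 584 days (inclusive of both endpoints).
584 = 7 × 83 + 3, so there are 83 full weeks plus 3 extra days.
Each full week contributes 5 weekdays (Mon–Fri): 83 × 5 = 415.
The 3 extra days are Tuesday, Wednesday, Thursday — 3 of them qualify.
Total: 415 + 3 = 418.

418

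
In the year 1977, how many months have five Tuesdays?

A month has five Tuesdays exactly when Tuesday falls within its first (length − 28) days.
Jan: 31 days, starts Sat → 5 of Sat, Sun, Mon
Feb: 28 days, starts Tue → 5 of (none)
Mar: 31 days, starts Tue → 5 of Tue, Wed, Thu ✓
Apr: 30 days, starts Fri → 5 of Fri, Sat
May: 31 days, starts Sun → 5 of Sun, Mon, Tue ✓
Jun: 30 days, starts Wed → 5 of Wed, Thu
Jul: 31 days, starts Fri → 5 of Fri, Sat, Sun
Aug: 31 days, starts Mon → 5 of Mon, Tue, Wed ✓
Sep: 30 days, starts Thu → 5 of Thu, Fri
Oct: 31 days, starts Sat → 5 of Sat, Sun, Mon
Nov: 30 days, starts Tue → 5 of Tue, Wed ✓
Dec: 31 days, starts Thu → 5 of Thu, Fri, Sat
Months with five Tuesdays: Mar, May, Aug, Nov.

4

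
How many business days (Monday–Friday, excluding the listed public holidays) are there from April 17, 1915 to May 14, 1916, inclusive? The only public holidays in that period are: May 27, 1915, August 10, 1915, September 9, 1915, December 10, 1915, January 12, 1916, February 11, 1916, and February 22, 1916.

April 17, 1915 is a Saturday.
The range spans 394 days (inclusive of both endpoints).
394 = 7 × 56 + 2, so there are 56 full weeks plus 2 extra days.
Each full week contributes 5 weekdays (Mon–Fri): 56 × 5 = 280.
The 2 extra days are Saturday, Sunday — none qualify.
Total: 280 + 0 = 280.
Holidays: May 27, 1915 (Thu); August 10, 1915 (Tue); September 9, 1915 (Thu); December 10, 1915 (Fri); January 12, 1916 (Wed); February 11, 1916 (Fri); February 22, 1916 (Tue).
All 7 holidays fall on weekdays, so subtract 7.
Business days: 280 − 7 = 273.

273 business days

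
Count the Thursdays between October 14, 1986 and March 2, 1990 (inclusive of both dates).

October 14, 1986 is a Tuesday.
From October 14, 1986 to March 2, 1990 is 1236 days inclusive.
1236 = 7 × 176 + 4, so there are 176 full weeks plus 4 extra days.
Each full week contributes one Thursday: 176 so far.
The 4 extra days are Tuesday, Wednesday, Thursday, Friday — 1 of them qualifies.
Total: 176 + 1 = 177.

177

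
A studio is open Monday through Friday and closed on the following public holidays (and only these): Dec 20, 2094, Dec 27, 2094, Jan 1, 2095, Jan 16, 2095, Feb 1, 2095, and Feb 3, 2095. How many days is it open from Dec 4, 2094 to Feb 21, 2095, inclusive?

52 business days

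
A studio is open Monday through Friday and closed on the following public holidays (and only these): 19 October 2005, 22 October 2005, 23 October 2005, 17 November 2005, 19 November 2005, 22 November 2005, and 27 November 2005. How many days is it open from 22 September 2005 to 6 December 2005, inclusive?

51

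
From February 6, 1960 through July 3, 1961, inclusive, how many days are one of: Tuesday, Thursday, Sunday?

February 6, 1960 is a Saturday.
The range spans 514 days (inclusive of both endpoints).
514 = 7 × 73 + 3, so there are 73 full weeks plus 3 extra days.
Each full week contributes 3 days from the set (Tue, Thu, Sun): 73 × 3 = 219.
The 3 extra days are Saturday, Sunday, Monday — 1 of them qualifies.
Total: 219 + 1 = 220.

220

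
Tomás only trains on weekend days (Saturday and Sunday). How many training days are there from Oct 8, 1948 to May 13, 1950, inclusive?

Oct 8, 1948 is a Friday.
From Oct 8, 1948 to May 13, 1950 is 583 days inclusive.
583 = 7 × 83 + 2, so there are 83 full weeks plus 2 extra days.
Each full week contributes 2 weekend days (Sat, Sun): 83 × 2 = 166.
The 2 extra days are Friday, Saturday — 1 of them qualifies.
Total: 166 + 1 = 167.

167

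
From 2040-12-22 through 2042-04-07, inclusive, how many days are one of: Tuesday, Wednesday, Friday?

201

2040-12-22 is a Saturday.
From 2040-12-22 to 2042-04-07 is 472 days inclusive.
472 = 7 × 67 + 3, so there are 67 full weeks plus 3 extra days.
Each full week contributes 3 days from the set (Tue, Wed, Fri): 67 × 3 = 201.
The 3 extra days are Sat, Sun, Mon — none qualify.
Total: 201 + 0 = 201.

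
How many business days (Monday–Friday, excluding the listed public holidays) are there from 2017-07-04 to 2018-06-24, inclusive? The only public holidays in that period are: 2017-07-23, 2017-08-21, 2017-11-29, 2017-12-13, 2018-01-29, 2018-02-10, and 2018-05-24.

249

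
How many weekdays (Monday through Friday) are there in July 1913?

1913-07-01 is a Tuesday.
The range spans 31 days (inclusive of both endpoints).
31 = 7 × 4 + 3, so there are 4 full weeks plus 3 extra days.
Each full week contributes 5 weekdays (Mon–Fri): 4 × 5 = 20.
The 3 extra days are Tue, Wed, Thu — 3 of them qualify.
Total: 20 + 3 = 23.

23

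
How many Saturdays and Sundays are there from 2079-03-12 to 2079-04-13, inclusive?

9

2079-03-12 is a Sunday.
That's 33 days from start to end, counting both.
33 = 7 × 4 + 5, so there are 4 full weeks plus 5 extra days.
Each full week contributes 2 weekend days (Sat, Sun): 4 × 2 = 8.
The 5 extra days are Sunday, Monday, Tuesday, Wednesday, Thursday — 1 of them qualifies.
Total: 8 + 1 = 9.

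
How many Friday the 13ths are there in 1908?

The 13th falls on a Friday when the month's 13th has weekday Fri.
Jan 13 is Mon; Feb 13 is Thu; Mar 13 is Fri ✓; Apr 13 is Mon; May 13 is Wed; Jun 13 is Sat; Jul 13 is Mon; Aug 13 is Thu; Sep 13 is Sun; Oct 13 is Tue; Nov 13 is Fri ✓; Dec 13 is Sun.
Friday the 13ths: Mar, Nov.

2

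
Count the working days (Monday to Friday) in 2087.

January 1, 2087 is a Wednesday.
The range spans 365 days (inclusive of both endpoints).
365 = 7 × 52 + 1, so there are 52 full weeks plus 1 extra day.
Each full week contributes 5 weekdays (Mon–Fri): 52 × 5 = 260.
The 1 extra day is Wednesday — 1 of them qualifies.
Total: 260 + 1 = 261.

261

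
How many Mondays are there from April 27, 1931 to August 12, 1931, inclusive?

April 27, 1931 is a Monday.
From April 27, 1931 to August 12, 1931 is 108 days inclusive.
108 = 7 × 15 + 3, so there are 15 full weeks plus 3 extra days.
Each full week contributes one Monday: 15 so far.
The 3 extra days are Monday, Tuesday, Wednesday — 1 of them qualifies.
Total: 15 + 1 = 16.

16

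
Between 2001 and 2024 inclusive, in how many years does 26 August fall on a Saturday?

Day of week of August 26 in each year:
2001: Sun, 2002: Mon, 2003: Tue, 2004: Thu, 2005: Fri, 2006: Sat ✓, 2007: Sun, 2008: Tue, 2009: Wed, 2010: Thu, 2011: Fri, 2012: Sun, 2013: Mon, 2014: Tue, 2015: Wed, 2016: Fri, 2017: Sat ✓, 2018: Sun, 2019: Mon, 2020: Wed, 2021: Thu, 2022: Fri, 2023: Sat ✓, 2024: Mon
Saturdays: 2006, 2017, 2023.

3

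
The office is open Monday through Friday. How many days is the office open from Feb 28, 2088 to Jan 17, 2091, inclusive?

753

Feb 28, 2088 is a Saturday.
From Feb 28, 2088 to Jan 17, 2091 is 1055 days inclusive.
1055 = 7 × 150 + 5, so there are 150 full weeks plus 5 extra days.
Each full week contributes 5 weekdays (Mon–Fri): 150 × 5 = 750.
The 5 extra days are Saturday, Sunday, Monday, Tuesday, Wednesday — 3 of them qualify.
Total: 750 + 3 = 753.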